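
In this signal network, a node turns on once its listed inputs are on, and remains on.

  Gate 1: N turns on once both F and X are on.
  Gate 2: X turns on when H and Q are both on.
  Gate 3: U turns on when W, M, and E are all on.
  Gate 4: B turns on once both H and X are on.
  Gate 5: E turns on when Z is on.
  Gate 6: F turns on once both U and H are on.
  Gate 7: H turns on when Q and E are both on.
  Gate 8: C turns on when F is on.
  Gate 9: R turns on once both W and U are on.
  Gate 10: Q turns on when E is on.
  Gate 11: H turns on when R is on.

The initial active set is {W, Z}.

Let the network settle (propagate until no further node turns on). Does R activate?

R would need W and U (Gate 9), but U never turns on.

No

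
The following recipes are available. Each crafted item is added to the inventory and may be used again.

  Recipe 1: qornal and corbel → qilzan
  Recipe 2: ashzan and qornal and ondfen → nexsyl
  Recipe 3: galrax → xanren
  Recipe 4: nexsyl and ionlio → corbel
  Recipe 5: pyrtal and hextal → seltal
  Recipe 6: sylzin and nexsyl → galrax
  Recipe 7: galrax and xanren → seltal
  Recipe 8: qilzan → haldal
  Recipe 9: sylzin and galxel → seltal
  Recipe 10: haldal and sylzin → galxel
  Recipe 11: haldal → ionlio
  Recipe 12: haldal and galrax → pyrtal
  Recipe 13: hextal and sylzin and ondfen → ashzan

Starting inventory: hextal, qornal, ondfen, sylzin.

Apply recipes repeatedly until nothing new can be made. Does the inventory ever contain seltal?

Using Recipe 13, hextal, sylzin, and ondfen make ashzan.
Using Recipe 2, ashzan, qornal, and ondfen make nexsyl.
Using Recipe 6, sylzin and nexsyl make galrax.
Using Recipe 3, galrax makes xanren.
Using Recipe 7, galrax and xanren make seltal.

Yes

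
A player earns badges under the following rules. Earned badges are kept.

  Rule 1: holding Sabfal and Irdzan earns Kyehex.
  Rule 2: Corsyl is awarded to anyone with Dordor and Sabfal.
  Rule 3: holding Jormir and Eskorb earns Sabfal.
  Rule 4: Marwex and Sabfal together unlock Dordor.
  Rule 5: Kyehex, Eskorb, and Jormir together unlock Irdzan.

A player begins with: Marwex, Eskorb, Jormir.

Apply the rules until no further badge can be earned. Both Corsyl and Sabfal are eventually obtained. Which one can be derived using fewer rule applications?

Sabfal

Sabfal: With Jormir and Eskorb, Sabfal is earned (Rule 3). [1 rule application]
Corsyl: With Jormir and Eskorb, Sabfal is earned (Rule 3). With Marwex and Sabfal, Dordor is earned (Rule 4). With Dordor and Sabfal, Corsyl is earned (Rule 2). [3 rule applications]
Sabfal needs fewer.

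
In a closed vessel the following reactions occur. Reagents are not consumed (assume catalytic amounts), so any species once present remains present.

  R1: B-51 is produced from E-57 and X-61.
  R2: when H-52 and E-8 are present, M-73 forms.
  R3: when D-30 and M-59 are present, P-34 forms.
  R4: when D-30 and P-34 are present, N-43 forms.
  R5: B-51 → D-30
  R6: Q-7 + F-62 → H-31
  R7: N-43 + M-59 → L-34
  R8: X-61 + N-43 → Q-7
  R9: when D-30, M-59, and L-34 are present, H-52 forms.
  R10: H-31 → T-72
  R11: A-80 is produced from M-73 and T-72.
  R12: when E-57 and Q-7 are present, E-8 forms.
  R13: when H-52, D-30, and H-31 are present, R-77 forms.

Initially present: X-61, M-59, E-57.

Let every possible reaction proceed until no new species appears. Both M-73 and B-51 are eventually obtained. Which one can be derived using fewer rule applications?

B-51: E-57 and X-61 present → B-51 forms (R1). [1 rule application]
M-73: E-57 and X-61 present → B-51 forms (R1). B-51 present → D-30 forms (R5). D-30 and M-59 present → P-34 forms (R3). D-30 and P-34 present → N-43 forms (R4). X-61 and N-43 present → Q-7 forms (R8). N-43 and M-59 present → L-34 forms (R7). D-30, M-59, and L-34 present → H-52 forms (R9). E-57 and Q-7 present → E-8 forms (R12). H-52 and E-8 present → M-73 forms (R2). [9 rule applications]
B-51 needs fewer.

B-51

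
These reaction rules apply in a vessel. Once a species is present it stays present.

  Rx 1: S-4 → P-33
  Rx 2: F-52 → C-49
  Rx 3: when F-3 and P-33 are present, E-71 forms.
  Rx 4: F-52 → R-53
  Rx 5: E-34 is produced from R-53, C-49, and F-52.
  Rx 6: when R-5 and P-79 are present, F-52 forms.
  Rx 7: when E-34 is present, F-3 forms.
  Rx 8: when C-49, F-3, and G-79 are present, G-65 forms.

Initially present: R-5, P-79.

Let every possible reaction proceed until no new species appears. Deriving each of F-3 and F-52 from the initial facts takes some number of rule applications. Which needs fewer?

F-52

F-52: R-5 and P-79 present → F-52 forms (Rx 6). [1 rule application]
F-3: R-5 and P-79 present → F-52 forms (Rx 6). F-52 present → R-53 forms (Rx 4). F-52 present → C-49 forms (Rx 2). R-53, C-49, and F-52 present → E-34 forms (Rx 5). E-34 present → F-3 forms (Rx 7). [5 rule applications]
F-52 needs fewer.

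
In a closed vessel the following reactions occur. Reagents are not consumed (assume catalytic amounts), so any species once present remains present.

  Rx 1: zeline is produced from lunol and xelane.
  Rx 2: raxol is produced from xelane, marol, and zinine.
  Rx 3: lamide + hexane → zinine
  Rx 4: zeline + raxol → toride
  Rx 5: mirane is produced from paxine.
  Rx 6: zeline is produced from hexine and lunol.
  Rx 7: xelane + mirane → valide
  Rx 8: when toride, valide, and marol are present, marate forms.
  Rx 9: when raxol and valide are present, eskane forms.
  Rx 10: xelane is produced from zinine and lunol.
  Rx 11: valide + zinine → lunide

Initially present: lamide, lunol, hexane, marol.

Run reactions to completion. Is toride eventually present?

Yes

lamide and hexane present → zinine forms (Rx 3).
zinine and lunol present → xelane forms (Rx 10).
xelane, marol, and zinine present → raxol forms (Rx 2).
lunol and xelane present → zeline forms (Rx 1).
zeline and raxol present → toride forms (Rx 4).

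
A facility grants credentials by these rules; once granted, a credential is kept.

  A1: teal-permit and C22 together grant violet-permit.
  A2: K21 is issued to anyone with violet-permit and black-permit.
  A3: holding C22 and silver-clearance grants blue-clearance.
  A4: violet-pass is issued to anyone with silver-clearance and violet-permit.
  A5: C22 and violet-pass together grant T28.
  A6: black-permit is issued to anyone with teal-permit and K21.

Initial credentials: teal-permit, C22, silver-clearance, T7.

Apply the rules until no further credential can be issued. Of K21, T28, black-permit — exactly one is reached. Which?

T28

Holding teal-permit and C22 grants violet-permit (A1).
Holding silver-clearance and violet-permit grants violet-pass (A4).
Holding C22 and violet-pass grants T28 (A5).
black-permit would need teal-permit and K21 (A6), but K21 is never granted. K21 would need violet-permit and black-permit (A2), but black-permit is never granted.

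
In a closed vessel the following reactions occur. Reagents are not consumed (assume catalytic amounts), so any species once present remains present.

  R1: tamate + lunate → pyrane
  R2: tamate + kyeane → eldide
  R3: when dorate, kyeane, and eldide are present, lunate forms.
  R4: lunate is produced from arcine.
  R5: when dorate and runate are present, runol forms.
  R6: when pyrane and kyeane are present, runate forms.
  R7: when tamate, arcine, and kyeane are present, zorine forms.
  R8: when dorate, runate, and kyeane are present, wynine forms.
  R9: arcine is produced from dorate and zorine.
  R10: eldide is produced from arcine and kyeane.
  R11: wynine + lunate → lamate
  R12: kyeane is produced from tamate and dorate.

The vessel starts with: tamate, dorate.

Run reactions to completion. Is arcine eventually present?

arcine would need dorate and zorine (R9), but zorine never forms.

No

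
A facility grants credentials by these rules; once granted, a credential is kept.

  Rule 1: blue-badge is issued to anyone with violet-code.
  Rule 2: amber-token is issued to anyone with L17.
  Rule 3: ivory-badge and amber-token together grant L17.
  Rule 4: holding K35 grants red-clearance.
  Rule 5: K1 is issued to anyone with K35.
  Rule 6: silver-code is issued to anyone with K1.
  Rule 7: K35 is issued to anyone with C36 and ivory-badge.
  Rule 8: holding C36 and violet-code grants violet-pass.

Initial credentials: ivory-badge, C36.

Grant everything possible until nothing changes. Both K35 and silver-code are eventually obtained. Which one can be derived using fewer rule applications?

K35: Holding C36 and ivory-badge grants K35 (Rule 7). [1 rule application]
silver-code: Holding C36 and ivory-badge grants K35 (Rule 7). Holding K35 grants K1 (Rule 5). Holding K1 grants silver-code (Rule 6). [3 rule applications]
K35 needs fewer.

K35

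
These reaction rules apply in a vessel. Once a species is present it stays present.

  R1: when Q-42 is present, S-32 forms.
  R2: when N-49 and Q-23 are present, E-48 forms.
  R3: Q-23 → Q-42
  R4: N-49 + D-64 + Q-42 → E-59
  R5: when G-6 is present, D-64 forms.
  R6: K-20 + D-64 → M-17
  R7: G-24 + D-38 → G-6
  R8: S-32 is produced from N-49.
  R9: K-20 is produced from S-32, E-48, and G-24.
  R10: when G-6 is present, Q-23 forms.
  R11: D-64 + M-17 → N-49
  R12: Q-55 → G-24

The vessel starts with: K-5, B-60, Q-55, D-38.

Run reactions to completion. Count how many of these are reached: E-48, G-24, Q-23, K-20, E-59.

Q-55 present → G-24 forms (R12).
G-24 and D-38 present → G-6 forms (R7).
G-6 present → Q-23 forms (R10).
E-48 would need N-49 and Q-23 (R2), but N-49 never forms.
G-24: reached.
Q-23: reached.
K-20 would need S-32, E-48, and G-24 (R9), but E-48 never forms.
E-59 would need N-49, D-64, and Q-42 (R4), but N-49 never forms.
Reached: G-24 and Q-23 — 2 of the 5.

2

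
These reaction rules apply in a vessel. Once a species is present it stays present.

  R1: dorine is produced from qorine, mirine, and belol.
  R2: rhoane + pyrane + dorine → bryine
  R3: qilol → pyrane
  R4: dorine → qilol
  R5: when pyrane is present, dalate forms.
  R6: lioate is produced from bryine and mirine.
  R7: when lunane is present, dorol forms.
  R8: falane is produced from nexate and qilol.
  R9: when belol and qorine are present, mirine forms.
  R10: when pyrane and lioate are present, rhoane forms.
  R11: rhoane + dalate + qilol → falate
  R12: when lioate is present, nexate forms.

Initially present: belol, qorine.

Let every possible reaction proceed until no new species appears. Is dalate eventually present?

belol and qorine present → mirine forms (R9).
qorine, mirine, and belol present → dorine forms (R1).
dorine present → qilol forms (R4).
qilol present → pyrane forms (R3).
pyrane present → dalate forms (R5).

Yes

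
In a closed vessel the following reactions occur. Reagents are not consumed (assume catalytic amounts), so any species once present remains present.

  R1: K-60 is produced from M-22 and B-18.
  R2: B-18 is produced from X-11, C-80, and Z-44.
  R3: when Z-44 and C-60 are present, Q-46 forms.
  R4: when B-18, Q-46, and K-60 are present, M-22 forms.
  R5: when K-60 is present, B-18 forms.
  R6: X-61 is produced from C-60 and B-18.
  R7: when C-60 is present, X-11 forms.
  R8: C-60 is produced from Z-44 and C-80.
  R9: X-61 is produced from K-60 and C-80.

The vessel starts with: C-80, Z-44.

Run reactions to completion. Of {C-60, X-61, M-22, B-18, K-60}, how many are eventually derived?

Z-44 and C-80 present → C-60 forms (R8).
C-60 present → X-11 forms (R7).
X-11, C-80, and Z-44 present → B-18 forms (R2).
C-60 and B-18 present → X-61 forms (R6).
C-60: reached.
X-61: reached.
M-22 would need B-18, Q-46, and K-60 (R4), but K-60 never forms.
B-18: reached.
K-60 would need M-22 and B-18 (R1), but M-22 never forms.
Reached: C-60, X-61, and B-18 — 3 of the 5.

3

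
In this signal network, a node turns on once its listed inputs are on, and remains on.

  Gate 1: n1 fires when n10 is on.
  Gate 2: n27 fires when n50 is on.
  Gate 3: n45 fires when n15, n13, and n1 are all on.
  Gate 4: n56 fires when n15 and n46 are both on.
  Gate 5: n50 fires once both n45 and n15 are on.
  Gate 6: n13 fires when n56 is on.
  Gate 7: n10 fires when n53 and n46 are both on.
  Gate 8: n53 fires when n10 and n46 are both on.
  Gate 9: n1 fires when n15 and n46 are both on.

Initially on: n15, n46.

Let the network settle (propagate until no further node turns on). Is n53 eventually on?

n53 would need n10 and n46 (Gate 8), but n10 never turns on.

No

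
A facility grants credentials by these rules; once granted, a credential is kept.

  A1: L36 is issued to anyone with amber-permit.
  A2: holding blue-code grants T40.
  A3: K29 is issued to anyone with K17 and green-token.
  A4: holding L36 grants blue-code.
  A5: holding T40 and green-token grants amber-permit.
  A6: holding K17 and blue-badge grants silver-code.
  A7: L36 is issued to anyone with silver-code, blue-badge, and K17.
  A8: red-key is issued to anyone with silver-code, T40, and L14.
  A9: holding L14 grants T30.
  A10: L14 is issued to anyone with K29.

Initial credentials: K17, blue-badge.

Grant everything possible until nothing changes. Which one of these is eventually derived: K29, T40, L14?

T40

Holding K17 and blue-badge grants silver-code (A6).
Holding silver-code, blue-badge, and K17 grants L36 (A7).
Holding L36 grants blue-code (A4).
Holding blue-code grants T40 (A2).
L14 would need K29 (A10), but K29 is never granted. K29 would need K17 and green-token (A3), but green-token is never granted.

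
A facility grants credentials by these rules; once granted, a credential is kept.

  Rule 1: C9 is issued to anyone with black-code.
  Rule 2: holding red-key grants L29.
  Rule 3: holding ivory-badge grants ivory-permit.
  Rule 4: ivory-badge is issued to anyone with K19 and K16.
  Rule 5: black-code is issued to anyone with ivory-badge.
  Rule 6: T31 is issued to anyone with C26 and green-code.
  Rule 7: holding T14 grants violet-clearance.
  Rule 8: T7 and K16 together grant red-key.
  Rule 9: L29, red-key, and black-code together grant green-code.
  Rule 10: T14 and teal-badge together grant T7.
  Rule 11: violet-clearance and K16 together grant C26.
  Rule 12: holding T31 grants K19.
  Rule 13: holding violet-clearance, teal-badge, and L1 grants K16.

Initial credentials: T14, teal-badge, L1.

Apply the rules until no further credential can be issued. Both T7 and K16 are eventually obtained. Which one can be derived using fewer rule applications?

T7: Holding T14 and teal-badge grants T7 (Rule 10). [1 rule application]
K16: Holding T14 grants violet-clearance (Rule 7). Holding violet-clearance, teal-badge, and L1 grants K16 (Rule 13). [2 rule applications]
T7 needs fewer.

T7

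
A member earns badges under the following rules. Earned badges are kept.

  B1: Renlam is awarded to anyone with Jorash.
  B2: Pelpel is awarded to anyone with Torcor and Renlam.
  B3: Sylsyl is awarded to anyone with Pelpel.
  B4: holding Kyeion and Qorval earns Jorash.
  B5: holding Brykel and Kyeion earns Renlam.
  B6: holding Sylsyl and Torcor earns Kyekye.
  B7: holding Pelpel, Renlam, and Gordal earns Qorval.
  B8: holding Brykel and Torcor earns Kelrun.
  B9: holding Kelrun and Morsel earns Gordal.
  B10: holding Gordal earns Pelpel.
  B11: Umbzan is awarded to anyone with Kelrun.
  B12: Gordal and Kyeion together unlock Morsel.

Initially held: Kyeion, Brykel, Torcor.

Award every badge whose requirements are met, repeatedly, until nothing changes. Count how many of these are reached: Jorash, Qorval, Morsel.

0

Jorash would need Kyeion and Qorval (B4), but Qorval is never earned.
Qorval would need Pelpel, Renlam, and Gordal (B7), but Gordal is never earned.
Morsel would need Gordal and Kyeion (B12), but Gordal is never earned.
None of the 3 are reached.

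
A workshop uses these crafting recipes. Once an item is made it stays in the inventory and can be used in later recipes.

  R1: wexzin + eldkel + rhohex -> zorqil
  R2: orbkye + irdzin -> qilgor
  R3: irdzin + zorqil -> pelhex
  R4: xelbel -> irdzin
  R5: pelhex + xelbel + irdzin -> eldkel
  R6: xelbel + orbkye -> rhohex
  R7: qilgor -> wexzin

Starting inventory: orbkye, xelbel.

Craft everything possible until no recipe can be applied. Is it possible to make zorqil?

zorqil would need wexzin, eldkel, and rhohex (R1), but eldkel is never obtained.

No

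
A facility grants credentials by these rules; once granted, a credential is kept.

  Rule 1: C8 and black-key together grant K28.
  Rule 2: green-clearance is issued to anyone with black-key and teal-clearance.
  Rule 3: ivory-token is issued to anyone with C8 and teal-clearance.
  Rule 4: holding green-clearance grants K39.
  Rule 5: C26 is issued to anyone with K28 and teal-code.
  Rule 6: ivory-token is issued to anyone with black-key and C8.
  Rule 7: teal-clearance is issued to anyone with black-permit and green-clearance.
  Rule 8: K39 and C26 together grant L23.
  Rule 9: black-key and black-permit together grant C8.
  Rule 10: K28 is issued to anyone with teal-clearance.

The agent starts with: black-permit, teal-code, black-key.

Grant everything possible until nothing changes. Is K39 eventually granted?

No

K39 would need green-clearance (Rule 4), but green-clearance is never granted.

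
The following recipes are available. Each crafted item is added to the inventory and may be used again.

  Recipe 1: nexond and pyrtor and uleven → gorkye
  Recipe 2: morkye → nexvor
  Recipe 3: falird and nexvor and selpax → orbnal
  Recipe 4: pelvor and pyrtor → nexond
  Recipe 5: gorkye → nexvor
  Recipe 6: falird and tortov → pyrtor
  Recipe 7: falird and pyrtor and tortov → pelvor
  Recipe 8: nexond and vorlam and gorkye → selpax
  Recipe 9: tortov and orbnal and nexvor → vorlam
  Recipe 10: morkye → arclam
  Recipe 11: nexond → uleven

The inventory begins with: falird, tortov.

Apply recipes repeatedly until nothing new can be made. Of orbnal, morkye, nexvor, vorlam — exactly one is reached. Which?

falird and tortov → pyrtor (Recipe 6).
Using Recipe 7, falird, pyrtor, and tortov make pelvor.
Using Recipe 4, pelvor and pyrtor make nexond.
nexond → uleven (Recipe 11).
Using Recipe 1, nexond, pyrtor, and uleven make gorkye.
gorkye → nexvor (Recipe 5).
vorlam would need tortov, orbnal, and nexvor (Recipe 9), but orbnal is never obtained. orbnal would need falird, nexvor, and selpax (Recipe 3), but selpax is never obtained. No rule produces morkye, and it is not given.

nexvor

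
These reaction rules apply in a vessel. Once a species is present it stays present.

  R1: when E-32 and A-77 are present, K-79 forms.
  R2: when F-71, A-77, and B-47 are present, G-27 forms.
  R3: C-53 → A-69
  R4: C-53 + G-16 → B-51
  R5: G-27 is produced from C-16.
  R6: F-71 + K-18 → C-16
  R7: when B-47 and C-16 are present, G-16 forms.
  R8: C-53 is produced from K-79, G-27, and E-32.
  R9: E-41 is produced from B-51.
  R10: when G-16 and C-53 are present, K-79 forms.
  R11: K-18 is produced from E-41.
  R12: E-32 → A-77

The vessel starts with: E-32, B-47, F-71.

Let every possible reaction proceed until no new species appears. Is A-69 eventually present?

Yes

E-32 present → A-77 forms (R12).
F-71, A-77, and B-47 present → G-27 forms (R2).
E-32 and A-77 present → K-79 forms (R1).
K-79, G-27, and E-32 present → C-53 forms (R8).
C-53 present → A-69 forms (R3).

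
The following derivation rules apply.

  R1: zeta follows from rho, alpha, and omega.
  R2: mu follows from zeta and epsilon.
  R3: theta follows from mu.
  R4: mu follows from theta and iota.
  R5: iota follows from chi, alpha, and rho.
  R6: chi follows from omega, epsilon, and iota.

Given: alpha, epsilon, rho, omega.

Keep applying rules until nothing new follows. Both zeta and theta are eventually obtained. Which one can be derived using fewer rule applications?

zeta: From rho, alpha, and omega, R1 gives zeta. [1 rule application]
theta: From rho, alpha, and omega, R1 gives zeta. zeta and epsilon hold, so mu follows (R2). From mu, R3 gives theta. [3 rule applications]
zeta needs fewer.

zeta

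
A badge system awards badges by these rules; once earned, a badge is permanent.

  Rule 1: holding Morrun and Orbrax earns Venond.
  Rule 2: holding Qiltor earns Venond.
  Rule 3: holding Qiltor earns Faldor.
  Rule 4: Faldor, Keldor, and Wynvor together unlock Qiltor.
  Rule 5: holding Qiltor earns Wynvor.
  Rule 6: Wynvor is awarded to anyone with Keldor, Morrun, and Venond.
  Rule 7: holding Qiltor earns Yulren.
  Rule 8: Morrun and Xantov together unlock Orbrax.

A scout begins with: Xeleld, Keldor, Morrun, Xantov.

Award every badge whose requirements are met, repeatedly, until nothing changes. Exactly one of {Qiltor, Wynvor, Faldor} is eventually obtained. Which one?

Wynvor

With Morrun and Xantov, Orbrax is earned (Rule 8).
With Morrun and Orbrax, Venond is earned (Rule 1).
With Keldor, Morrun, and Venond, Wynvor is earned (Rule 6).
Faldor would need Qiltor (Rule 3), but Qiltor is never earned. Qiltor would need Faldor, Keldor, and Wynvor (Rule 4), but Faldor is never earned.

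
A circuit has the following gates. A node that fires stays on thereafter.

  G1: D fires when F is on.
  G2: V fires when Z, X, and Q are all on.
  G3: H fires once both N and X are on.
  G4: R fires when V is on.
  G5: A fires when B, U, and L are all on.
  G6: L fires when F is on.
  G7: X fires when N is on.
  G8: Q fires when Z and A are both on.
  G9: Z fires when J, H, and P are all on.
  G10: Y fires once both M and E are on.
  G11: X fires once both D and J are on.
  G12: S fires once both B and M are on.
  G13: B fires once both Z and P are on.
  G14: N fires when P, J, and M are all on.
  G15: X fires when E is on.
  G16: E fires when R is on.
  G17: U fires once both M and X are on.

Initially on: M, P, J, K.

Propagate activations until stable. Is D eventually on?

No

D would need F (G1), but F never turns on.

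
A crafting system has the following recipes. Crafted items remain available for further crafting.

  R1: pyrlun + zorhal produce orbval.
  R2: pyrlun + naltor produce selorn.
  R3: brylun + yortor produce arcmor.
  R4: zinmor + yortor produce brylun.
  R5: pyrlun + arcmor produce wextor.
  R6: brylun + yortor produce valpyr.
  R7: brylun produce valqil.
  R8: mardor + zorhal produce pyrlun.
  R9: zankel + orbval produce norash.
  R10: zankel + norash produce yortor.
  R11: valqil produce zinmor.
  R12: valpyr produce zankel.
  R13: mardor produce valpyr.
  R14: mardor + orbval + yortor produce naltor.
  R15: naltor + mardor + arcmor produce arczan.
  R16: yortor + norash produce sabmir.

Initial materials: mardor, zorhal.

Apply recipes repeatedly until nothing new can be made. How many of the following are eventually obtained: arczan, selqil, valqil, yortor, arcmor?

1

Using R8, mardor and zorhal make pyrlun.
Using R13, mardor makes valpyr.
pyrlun + zorhal → orbval (R1).
valpyr → zankel (R12).
Using R9, zankel and orbval make norash.
zankel + norash → yortor (R10).
arczan would need naltor, mardor, and arcmor (R15), but arcmor is never obtained.
No rule produces selqil, and it is not given.
valqil would need brylun (R7), but brylun is never obtained.
yortor: reached.
arcmor would need brylun and yortor (R3), but brylun is never obtained.
Reached: yortor — 1 of the 5.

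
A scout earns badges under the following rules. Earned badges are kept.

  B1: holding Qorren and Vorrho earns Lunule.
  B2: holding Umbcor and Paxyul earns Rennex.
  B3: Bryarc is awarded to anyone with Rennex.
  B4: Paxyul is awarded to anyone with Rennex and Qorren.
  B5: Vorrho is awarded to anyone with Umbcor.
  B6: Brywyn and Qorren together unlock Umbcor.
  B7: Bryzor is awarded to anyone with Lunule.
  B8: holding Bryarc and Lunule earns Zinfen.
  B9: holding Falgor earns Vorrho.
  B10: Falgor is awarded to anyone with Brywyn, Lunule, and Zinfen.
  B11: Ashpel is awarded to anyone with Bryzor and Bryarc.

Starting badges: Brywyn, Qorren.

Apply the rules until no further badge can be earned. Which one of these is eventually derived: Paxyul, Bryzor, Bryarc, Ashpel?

With Brywyn and Qorren, Umbcor is earned (B6).
With Umbcor, Vorrho is earned (B5).
With Qorren and Vorrho, Lunule is earned (B1).
With Lunule, Bryzor is earned (B7).
Paxyul would need Rennex and Qorren (B4), but Rennex is never earned. Bryarc would need Rennex (B3), but Rennex is never earned. Ashpel would need Bryzor and Bryarc (B11), but Bryarc is never earned.

Bryzor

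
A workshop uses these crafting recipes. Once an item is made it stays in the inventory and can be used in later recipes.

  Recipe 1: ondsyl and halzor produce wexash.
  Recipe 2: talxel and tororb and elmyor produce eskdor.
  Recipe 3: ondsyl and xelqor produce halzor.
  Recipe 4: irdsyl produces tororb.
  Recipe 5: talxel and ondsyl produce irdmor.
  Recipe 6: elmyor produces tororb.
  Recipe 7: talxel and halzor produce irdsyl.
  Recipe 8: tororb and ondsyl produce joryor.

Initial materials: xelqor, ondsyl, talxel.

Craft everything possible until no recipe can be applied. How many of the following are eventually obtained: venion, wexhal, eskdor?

0

No rule produces venion, and it is not given.
No rule produces wexhal, and it is not given.
eskdor would need talxel, tororb, and elmyor (Recipe 2), but elmyor is never obtained.
None of the 3 are reached.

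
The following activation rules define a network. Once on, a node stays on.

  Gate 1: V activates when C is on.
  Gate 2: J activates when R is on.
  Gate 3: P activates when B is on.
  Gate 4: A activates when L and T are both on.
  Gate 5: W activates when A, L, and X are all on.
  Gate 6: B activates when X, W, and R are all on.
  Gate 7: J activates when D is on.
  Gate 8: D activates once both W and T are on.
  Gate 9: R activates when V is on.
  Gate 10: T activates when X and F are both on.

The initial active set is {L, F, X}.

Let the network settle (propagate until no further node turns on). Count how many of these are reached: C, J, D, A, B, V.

Gate 10: X and F on → T on.
Gate 4: L and T on → A on.
A, L, and X are on, so W activates (Gate 5).
Gate 8: W and T on → D on.
D is on, so J activates (Gate 7).
No rule produces C, and it is not given.
J: reached.
D: reached.
A: reached.
B would need X, W, and R (Gate 6), but R never turns on.
V would need C (Gate 1), but C never turns on.
Reached: J, D, and A — 3 of the 6.

3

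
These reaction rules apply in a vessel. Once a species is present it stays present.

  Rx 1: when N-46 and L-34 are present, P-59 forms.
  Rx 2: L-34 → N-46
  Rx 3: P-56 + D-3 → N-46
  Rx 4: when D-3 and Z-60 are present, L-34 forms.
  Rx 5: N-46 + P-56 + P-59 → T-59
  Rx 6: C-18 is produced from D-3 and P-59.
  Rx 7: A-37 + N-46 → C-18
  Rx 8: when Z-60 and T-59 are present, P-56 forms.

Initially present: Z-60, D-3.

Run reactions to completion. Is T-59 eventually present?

T-59 would need N-46, P-56, and P-59 (Rx 5), but P-56 never forms.

No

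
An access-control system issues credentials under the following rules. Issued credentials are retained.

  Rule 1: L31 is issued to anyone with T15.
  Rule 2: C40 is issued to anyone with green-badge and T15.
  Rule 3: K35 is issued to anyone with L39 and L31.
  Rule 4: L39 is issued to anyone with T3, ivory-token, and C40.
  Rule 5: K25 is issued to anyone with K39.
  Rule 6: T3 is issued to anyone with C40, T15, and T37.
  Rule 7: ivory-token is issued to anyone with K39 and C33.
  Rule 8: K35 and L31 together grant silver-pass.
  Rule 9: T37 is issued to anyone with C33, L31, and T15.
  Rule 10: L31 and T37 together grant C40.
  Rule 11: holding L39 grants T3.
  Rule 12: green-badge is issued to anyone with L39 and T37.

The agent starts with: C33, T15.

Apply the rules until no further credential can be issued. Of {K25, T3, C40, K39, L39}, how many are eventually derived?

2

Holding T15 grants L31 (Rule 1).
Holding C33, L31, and T15 grants T37 (Rule 9).
Holding L31 and T37 grants C40 (Rule 10).
Holding C40, T15, and T37 grants T3 (Rule 6).
K25 would need K39 (Rule 5), but K39 is never granted.
T3: reached.
C40: reached.
No rule produces K39, and it is not given.
L39 would need T3, ivory-token, and C40 (Rule 4), but ivory-token is never granted.
Reached: T3 and C40 — 2 of the 5.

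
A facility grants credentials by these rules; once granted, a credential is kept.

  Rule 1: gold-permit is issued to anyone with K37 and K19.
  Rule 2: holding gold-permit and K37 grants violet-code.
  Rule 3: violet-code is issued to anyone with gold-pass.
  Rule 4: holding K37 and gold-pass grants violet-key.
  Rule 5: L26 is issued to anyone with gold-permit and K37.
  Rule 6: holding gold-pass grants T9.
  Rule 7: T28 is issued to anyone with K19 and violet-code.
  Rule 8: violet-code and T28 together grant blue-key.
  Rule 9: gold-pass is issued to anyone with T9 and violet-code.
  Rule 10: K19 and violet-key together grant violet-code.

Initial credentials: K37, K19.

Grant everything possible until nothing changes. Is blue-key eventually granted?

Holding K37 and K19 grants gold-permit (Rule 1).
Holding gold-permit and K37 grants violet-code (Rule 2).
Holding K19 and violet-code grants T28 (Rule 7).
Holding violet-code and T28 grants blue-key (Rule 8).

Yes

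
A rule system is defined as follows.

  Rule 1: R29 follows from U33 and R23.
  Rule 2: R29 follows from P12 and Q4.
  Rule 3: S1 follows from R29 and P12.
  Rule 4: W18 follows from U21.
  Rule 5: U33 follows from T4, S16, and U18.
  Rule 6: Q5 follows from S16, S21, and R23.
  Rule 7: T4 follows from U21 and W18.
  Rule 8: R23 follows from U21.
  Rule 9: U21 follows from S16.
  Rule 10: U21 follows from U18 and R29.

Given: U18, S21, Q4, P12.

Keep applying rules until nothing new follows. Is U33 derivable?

U33 would need T4, S16, and U18 (Rule 5), but S16 is never established.

No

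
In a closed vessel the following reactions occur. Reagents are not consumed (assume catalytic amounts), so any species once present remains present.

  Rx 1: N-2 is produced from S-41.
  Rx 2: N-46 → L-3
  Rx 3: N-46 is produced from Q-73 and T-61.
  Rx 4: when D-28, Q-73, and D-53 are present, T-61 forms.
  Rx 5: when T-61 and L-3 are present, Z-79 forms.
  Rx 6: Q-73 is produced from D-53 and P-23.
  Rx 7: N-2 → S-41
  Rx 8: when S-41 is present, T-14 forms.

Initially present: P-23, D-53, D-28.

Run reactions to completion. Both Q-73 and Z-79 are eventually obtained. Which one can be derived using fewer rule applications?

Q-73

Q-73: D-53 and P-23 present → Q-73 forms (Rx 6). [1 rule application]
Z-79: D-53 and P-23 present → Q-73 forms (Rx 6). D-28, Q-73, and D-53 present → T-61 forms (Rx 4). Q-73 and T-61 present → N-46 forms (Rx 3). N-46 present → L-3 forms (Rx 2). T-61 and L-3 present → Z-79 forms (Rx 5). [5 rule applications]
Q-73 needs fewer.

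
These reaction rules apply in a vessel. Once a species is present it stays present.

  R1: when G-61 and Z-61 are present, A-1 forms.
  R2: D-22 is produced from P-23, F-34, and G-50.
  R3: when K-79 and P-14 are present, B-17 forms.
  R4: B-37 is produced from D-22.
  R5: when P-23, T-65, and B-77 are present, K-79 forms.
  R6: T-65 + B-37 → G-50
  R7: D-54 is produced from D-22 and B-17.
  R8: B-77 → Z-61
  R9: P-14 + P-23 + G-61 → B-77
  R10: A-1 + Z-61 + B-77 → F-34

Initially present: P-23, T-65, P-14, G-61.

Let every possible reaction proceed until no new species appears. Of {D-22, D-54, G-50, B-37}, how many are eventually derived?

0

D-22 would need P-23, F-34, and G-50 (R2), but G-50 never forms.
D-54 would need D-22 and B-17 (R7), but D-22 never forms.
G-50 would need T-65 and B-37 (R6), but B-37 never forms.
B-37 would need D-22 (R4), but D-22 never forms.
None of the 4 are reached.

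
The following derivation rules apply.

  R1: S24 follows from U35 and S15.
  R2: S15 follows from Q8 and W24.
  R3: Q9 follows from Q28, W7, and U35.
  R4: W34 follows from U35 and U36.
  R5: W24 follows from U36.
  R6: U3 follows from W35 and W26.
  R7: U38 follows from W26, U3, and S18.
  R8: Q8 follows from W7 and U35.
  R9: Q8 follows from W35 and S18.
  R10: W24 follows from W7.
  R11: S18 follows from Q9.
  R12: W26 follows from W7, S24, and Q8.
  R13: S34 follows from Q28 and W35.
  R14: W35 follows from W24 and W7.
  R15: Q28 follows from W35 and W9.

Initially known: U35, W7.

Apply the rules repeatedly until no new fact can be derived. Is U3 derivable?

Yes

W7 and U35 hold, so Q8 follows (R8).
W7 holds, so W24 follows (R10).
Q8 and W24 hold, so S15 follows (R2).
From W24 and W7, R14 gives W35.
From U35 and S15, R1 gives S24.
From W7, S24, and Q8, R12 gives W26.
From W35 and W26, R6 gives U3.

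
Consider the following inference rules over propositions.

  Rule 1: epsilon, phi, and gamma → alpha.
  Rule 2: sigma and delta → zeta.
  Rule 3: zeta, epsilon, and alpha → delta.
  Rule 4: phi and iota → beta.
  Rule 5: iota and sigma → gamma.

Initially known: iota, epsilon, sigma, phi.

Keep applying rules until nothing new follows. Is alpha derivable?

Yes

iota and sigma hold, so gamma follows (Rule 5).
From epsilon, phi, and gamma, Rule 1 gives alpha.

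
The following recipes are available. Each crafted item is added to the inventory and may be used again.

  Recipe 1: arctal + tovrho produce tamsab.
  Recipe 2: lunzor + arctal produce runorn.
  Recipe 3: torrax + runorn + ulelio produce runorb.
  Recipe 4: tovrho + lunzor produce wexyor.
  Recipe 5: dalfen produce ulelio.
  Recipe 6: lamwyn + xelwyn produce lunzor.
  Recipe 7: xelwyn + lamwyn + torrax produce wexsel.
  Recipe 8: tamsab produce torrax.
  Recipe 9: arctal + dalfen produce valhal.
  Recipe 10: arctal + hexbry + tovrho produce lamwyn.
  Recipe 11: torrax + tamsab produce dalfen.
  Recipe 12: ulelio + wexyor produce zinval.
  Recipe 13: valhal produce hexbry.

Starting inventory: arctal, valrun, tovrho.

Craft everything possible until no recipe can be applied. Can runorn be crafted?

No

runorn would need lunzor and arctal (Recipe 2), but lunzor is never obtained.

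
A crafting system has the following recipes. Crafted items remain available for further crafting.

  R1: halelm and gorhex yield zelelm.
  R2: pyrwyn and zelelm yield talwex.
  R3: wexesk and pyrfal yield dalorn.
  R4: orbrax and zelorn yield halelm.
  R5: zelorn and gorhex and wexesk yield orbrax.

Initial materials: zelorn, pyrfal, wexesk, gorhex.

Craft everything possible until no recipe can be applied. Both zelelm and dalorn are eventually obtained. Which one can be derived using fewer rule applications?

dalorn: Using R3, wexesk and pyrfal make dalorn. [1 rule application]
zelelm: zelorn and gorhex and wexesk → orbrax (R5). orbrax and zelorn → halelm (R4). halelm and gorhex → zelelm (R1). [3 rule applications]
dalorn needs fewer.

dalorn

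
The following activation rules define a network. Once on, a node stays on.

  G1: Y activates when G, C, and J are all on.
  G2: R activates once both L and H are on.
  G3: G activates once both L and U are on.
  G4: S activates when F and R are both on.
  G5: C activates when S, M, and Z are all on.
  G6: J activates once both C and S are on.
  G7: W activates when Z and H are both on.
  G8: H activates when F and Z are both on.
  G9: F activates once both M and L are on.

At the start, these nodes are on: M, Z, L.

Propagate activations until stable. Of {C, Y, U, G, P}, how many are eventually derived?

G9: M and L on → F on.
G8: F and Z on → H on.
G2: L and H on → R on.
F and R are on, so S activates (G4).
S, M, and Z are on, so C activates (G5).
C: reached.
Y would need G, C, and J (G1), but G never turns on.
No rule produces U, and it is not given.
G would need L and U (G3), but U never turns on.
No rule produces P, and it is not given.
Reached: C — 1 of the 5.

1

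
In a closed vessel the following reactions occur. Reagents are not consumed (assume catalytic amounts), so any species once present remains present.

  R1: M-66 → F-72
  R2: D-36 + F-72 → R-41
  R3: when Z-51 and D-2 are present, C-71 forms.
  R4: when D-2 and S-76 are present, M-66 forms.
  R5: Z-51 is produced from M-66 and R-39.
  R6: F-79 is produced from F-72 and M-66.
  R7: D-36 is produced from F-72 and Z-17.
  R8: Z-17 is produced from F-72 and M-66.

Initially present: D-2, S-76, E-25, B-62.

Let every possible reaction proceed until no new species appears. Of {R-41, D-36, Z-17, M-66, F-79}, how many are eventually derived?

5

D-2 and S-76 present → M-66 forms (R4).
M-66 present → F-72 forms (R1).
F-72 and M-66 present → F-79 forms (R6).
F-72 and M-66 present → Z-17 forms (R8).
F-72 and Z-17 present → D-36 forms (R7).
D-36 and F-72 present → R-41 forms (R2).
R-41: reached.
D-36: reached.
Z-17: reached.
M-66: reached.
F-79: reached.
All 5 are reached.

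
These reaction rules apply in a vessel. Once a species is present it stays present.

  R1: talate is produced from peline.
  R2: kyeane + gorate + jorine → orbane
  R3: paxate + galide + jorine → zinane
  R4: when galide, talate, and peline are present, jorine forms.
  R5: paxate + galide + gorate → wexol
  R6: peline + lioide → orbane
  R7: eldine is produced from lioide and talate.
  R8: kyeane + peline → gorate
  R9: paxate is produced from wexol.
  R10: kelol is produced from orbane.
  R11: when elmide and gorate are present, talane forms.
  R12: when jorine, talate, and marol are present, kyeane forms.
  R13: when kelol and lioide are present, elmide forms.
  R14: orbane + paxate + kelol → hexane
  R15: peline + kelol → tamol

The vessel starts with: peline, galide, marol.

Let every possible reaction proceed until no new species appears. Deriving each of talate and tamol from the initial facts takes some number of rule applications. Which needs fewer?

talate: peline present → talate forms (R1). [1 rule application]
tamol: peline present → talate forms (R1). galide, talate, and peline present → jorine forms (R4). jorine, talate, and marol present → kyeane forms (R12). kyeane and peline present → gorate forms (R8). kyeane, gorate, and jorine present → orbane forms (R2). orbane present → kelol forms (R10). peline and kelol present → tamol forms (R15). [7 rule applications]
talate needs fewer.

talate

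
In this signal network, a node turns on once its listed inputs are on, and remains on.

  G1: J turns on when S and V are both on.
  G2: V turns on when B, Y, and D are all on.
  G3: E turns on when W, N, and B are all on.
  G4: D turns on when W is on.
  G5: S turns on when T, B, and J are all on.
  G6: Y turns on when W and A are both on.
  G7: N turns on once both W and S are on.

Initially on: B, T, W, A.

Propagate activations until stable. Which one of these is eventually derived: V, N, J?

G4: W on → D on.
W and A are on, so Y turns on (G6).
G2: B, Y, and D on → V on.
J would need S and V (G1), but S never turns on. N would need W and S (G7), but S never turns on.

V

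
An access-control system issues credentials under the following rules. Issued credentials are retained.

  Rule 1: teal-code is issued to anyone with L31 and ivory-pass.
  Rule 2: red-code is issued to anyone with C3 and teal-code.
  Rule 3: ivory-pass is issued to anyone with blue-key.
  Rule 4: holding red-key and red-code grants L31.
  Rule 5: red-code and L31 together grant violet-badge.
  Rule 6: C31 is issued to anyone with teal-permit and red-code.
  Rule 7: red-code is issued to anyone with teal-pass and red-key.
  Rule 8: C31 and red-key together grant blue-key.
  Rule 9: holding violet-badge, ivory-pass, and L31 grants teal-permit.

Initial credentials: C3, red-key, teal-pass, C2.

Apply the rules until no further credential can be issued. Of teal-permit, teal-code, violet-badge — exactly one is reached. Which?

Holding teal-pass and red-key grants red-code (Rule 7).
Holding red-key and red-code grants L31 (Rule 4).
Holding red-code and L31 grants violet-badge (Rule 5).
teal-code would need L31 and ivory-pass (Rule 1), but ivory-pass is never granted. teal-permit would need violet-badge, ivory-pass, and L31 (Rule 9), but ivory-pass is never granted.

violet-badge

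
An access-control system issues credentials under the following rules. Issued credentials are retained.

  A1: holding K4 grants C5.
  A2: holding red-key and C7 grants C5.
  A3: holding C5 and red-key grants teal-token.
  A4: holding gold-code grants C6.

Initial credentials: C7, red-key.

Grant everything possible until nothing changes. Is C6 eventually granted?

No

C6 would need gold-code (A4), but gold-code is never granted.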